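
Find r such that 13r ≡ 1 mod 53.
Since 53 is prime, by Fermat 13^(-1) ≡ 13^{51} ≡ 49 mod 53. Verify: 13 × 49 = 637 ≡ 1 mod 53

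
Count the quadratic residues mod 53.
Exactly half the non-zero residues mod a prime are QRs: (53-1)/2 = 26.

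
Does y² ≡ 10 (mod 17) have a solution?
By Euler's criterion: 10^{8} ≡ 16 (mod 17). Since this equals -1 (≡ 16), 10 is not a QR.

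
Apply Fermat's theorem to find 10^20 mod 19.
By Fermat: 10^{18} ≡ 1 mod 19. So 10^{20} = 10^{18} · 10^{2} ≡ 10^{2} ≡ 5 mod 19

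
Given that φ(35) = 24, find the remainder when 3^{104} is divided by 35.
By Euler: 3^{24} ≡ 1 mod 35 since gcd(3, 35) = 1. 104 = 4×24 + 8. So 3^{104} ≡ 3^{8} ≡ 16 mod 35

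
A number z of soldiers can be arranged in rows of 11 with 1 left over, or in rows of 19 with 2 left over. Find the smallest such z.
M = 11 × 19 = 209. M₁ = 19, y₁ ≡ 7 mod 11. M₂ = 11, y₂ ≡ 7 mod 19. z = 1×19×7 + 2×11×7 ≡ 78 mod 209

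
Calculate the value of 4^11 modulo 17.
By repeated squaring mod 17: 4^{1}≡4, 4^{2}≡16, 4^{4}≡1, 4^{8}≡1. Then 4^{11} = 4^{8+2+1} ≡ 1 × 16 × 4 ≡ 13 mod 17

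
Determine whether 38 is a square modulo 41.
By Euler's criterion: 38^{20} ≡ 40 (mod 41). Since this equals -1 (≡ 40), 38 is not a QR.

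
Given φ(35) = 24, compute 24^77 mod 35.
By Euler: 24^{24} ≡ 1 (mod 35) since gcd(24, 35) = 1. 77 = 3×24 + 5. So 24^{77} ≡ 24^{5} ≡ 19 (mod 35)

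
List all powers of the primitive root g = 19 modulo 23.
19^1, 19^2, ..., 19^{22} mod 23: [19, 16, 5, 3, 11, 2, 15, 9, 10, 6, 22, 4, 7, 18, 20, 12, 21, 8, 14, 13, 17, 1]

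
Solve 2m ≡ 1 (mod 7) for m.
Since 7 is prime, by Fermat 2^(-1) ≡ 2^{5} ≡ 4 (mod 7). Verify: 2 × 4 = 8 ≡ 1 (mod 7)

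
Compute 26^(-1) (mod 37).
Since 37 is prime, by Fermat 26^(-1) ≡ 26^{35} ≡ 10 (mod 37). Verify: 26 × 10 = 260 ≡ 1 (mod 37)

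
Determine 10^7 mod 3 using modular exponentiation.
Using Fermat: 10^{2} ≡ 1 mod 3. 7 ≡ 1 mod 2. So 10^{7} ≡ 10^{1} ≡ 1 mod 3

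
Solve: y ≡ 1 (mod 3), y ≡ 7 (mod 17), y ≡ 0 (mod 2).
M = 3 × 17 × 2 = 102. M₁ = 34, y₁ ≡ 1 (mod 3). M₂ = 6, y₂ ≡ 3 (mod 17). M₃ = 51, y₃ ≡ 1 (mod 2). y = 1×34×1 + 7×6×3 + 0×51×1 ≡ 58 (mod 102)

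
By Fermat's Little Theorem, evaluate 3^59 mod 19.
By Fermat: 3^{18} ≡ 1 (mod 19). 59 = 3×18 + 5. So 3^{59} ≡ 3^{5} ≡ 15 (mod 19)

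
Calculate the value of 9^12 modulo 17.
By repeated squaring mod 17: 9^{1}≡9, 9^{2}≡13, 9^{4}≡16, 9^{8}≡1. Then 9^{12} = 9^{8+4} ≡ 1 × 16 ≡ 16 mod 17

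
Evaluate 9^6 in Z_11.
By repeated squaring (mod 11): 9^{1}≡9, 9^{2}≡4, 9^{4}≡5. Then 9^{6} = 9^{4+2} ≡ 5 × 4 ≡ 9 (mod 11)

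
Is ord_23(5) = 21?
Powers of 5 mod 23: 5^1≡5, 5^2≡2, 5^3≡10, 5^4≡4, 5^5≡20, 5^6≡8, 5^7≡17, 5^8≡16, 5^9≡11, 5^10≡9, 5^11≡22, 5^12≡18, 5^13≡21, 5^14≡13, 5^15≡19, 5^16≡3, 5^17≡15, 5^18≡6, 5^19≡7, 5^20≡12, 5^21≡14, 5^22≡1. 5^21≡14≢1, so ord ≠ 21. No, the actual order is 22.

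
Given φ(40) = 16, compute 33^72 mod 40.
By Euler: 33^{16} ≡ 1 mod 40 since gcd(33, 40) = 1. 72 = 4×16 + 8. So 33^{72} ≡ 33^{8} ≡ 1 mod 40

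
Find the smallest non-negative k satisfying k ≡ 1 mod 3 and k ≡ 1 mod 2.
M = 3 × 2 = 6. M₁ = 2, y₁ ≡ 2 mod 3. M₂ = 3, y₂ ≡ 1 mod 2. k = 1×2×2 + 1×3×1 ≡ 1 mod 6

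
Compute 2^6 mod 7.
Using Fermat: 2^{6} ≡ 1 mod 7. 6 ≡ 0 mod 6. So 2^{6} ≡ 2^{0} ≡ 1 mod 7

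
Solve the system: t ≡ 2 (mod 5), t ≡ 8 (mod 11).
M = 5 × 11 = 55. M₁ = 11, y₁ ≡ 1 (mod 5). M₂ = 5, y₂ ≡ 9 (mod 11). t = 2×11×1 + 8×5×9 ≡ 52 (mod 55)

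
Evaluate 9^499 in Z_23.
Using Fermat: 9^{22} ≡ 1 (mod 23). 499 ≡ 15 (mod 22). So 9^{499} ≡ 9^{15} ≡ 6 (mod 23)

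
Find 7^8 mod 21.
By repeated squaring mod 21: 7^{1}≡7, 7^{2}≡7, 7^{4}≡7, 7^{8}≡7. So 7^{8} ≡ 7 mod 21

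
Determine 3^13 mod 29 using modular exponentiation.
By repeated squaring (mod 29): 3^{1}≡3, 3^{2}≡9, 3^{4}≡23, 3^{8}≡7. Then 3^{13} = 3^{8+4+1} ≡ 7 × 23 × 3 ≡ 19 (mod 29)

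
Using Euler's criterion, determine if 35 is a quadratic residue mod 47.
By Euler's criterion: 35^{23} ≡ 46 mod 47. Since this equals -1 (≡ 46), 35 is not a QR.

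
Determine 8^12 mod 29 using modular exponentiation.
By repeated squaring mod 29: 8^{1}≡8, 8^{2}≡6, 8^{4}≡7, 8^{8}≡20. Then 8^{12} = 8^{8+4} ≡ 20 × 7 ≡ 24 mod 29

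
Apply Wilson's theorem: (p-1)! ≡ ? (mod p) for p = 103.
By Wilson's theorem, (102)! ≡ -1 ≡ 102 (mod 103)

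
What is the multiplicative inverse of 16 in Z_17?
Since 17 is prime, by Fermat 16^(-1) ≡ 16^{15} ≡ 16 (mod 17). Verify: 16 × 16 = 256 ≡ 1 (mod 17)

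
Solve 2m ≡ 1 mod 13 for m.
Since 13 is prime, by Fermat 2^(-1) ≡ 2^{11} ≡ 7 mod 13. Verify: 2 × 7 = 14 ≡ 1 mod 13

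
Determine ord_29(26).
Powers of 26 mod 29: 26^1≡26, 26^2≡9, 26^3≡2, 26^4≡23, 26^5≡18, 26^6≡4, 26^7≡17, 26^8≡7, 26^9≡8, 26^10≡5, 26^11≡14, 26^12≡16, 26^13≡10, 26^14≡28, 26^15≡3, 26^16≡20, 26^17≡27, 26^18≡6, 26^19≡11, 26^20≡25, 26^21≡12, 26^22≡22, 26^23≡21, 26^24≡24, 26^25≡15, 26^26≡13, 26^27≡19, 26^28≡1. ord_29(26) = 28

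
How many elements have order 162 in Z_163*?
Number of primitive roots mod 163 = φ(p-1) = φ(162) = 54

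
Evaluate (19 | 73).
(19/73) = 19^{36} mod 73 = 1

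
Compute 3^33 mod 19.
Using Fermat: 3^{18} ≡ 1 (mod 19). 33 ≡ 15 (mod 18). So 3^{33} ≡ 3^{15} ≡ 12 (mod 19)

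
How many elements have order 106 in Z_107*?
A prime p has φ(p-1) primitive roots; here φ(106) = 52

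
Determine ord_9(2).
Powers of 2 mod 9: 2^1≡2, 2^2≡4, 2^3≡8, 2^4≡7, 2^5≡5, 2^6≡1. So the order of 2 is 6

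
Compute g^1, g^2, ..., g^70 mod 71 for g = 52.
52^1, 52^2, ..., 52^{70} mod 71: [52, 6, 28, 36, 26, 3, 14, 18, 13, 37, 7, 9, 42, 54, 39, 40, 21, 27, 55, 20, 46, 49, 63, 10, 23, 60, 67, 5, 47, 30, 69, 38, 59, 15, 70, 19, 65, 43, 35, 45, 68, 57, 53, 58, 34, 64, 62, 29, 17, 32, 31, 50, 44, 16, 51, 25, 22, 8, 61, 48, 11, 4, 66, 24, 41, 2, 33, 12, 56, 1]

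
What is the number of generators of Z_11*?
There are φ(11-1) = φ(10) = 4 primitive roots modulo 11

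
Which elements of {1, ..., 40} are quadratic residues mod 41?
Quadratic residues modulo 41: {1, 2, 4, 5, 8, 9, 10, 16, 18, 20, 21, 23, 25, 31, 32, 33, 36, 37, 39, 40}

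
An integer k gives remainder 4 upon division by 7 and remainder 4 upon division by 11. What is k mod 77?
M = 7 × 11 = 77. M₁ = 11, y₁ ≡ 2 mod 7. M₂ = 7, y₂ ≡ 8 mod 11. k = 4×11×2 + 4×7×8 ≡ 4 mod 77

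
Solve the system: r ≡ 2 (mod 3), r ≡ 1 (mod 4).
M = 3 × 4 = 12. M₁ = 4, y₁ ≡ 1 (mod 3). M₂ = 3, y₂ ≡ 3 (mod 4). r = 2×4×1 + 1×3×3 ≡ 5 (mod 12)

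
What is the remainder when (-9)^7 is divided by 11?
By repeated squaring mod 11: (-9)^{1}≡2, (-9)^{2}≡4, (-9)^{4}≡5. Then (-9)^{7} = (-9)^{4+2+1} ≡ 5 × 4 × 2 ≡ 7 mod 11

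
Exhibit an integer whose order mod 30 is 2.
11 has order 2 mod 30 since 11^{2} ≡ 1 mod 30 and no smaller power works.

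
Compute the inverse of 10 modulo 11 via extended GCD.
Extended GCD: 10(-1) + 11(1) = 1. So 10^(-1) ≡ -1 ≡ 10 mod 11. Verify: 10 × 10 = 100 ≡ 1 mod 11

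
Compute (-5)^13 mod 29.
By repeated squaring mod 29: (-5)^{1}≡24, (-5)^{2}≡25, (-5)^{4}≡16, (-5)^{8}≡24. Then (-5)^{13} = (-5)^{8+4+1} ≡ 24 × 16 × 24 ≡ 23 mod 29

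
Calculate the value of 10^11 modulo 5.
By repeated squaring (mod 5): 10^{1}≡0, 10^{2}≡0, 10^{4}≡0, 10^{8}≡0. Then 10^{11} = 10^{8+2+1} ≡ 0 × 0 × 0 ≡ 0 (mod 5)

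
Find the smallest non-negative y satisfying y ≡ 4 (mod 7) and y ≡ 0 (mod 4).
M = 7 × 4 = 28. M₁ = 4, y₁ ≡ 2 (mod 7). M₂ = 7, y₂ ≡ 3 (mod 4). y = 4×4×2 + 0×7×3 ≡ 4 (mod 28)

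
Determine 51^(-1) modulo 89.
Since 89 is prime, by Fermat 51^(-1) ≡ 51^{87} ≡ 7 (mod 89). Verify: 51 × 7 = 357 ≡ 1 (mod 89)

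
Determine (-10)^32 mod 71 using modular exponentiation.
By repeated squaring mod 71: (-10)^{1}≡61, (-10)^{2}≡29, (-10)^{4}≡60, (-10)^{8}≡50, (-10)^{16}≡15, (-10)^{32}≡12. So (-10)^{32} ≡ 12 mod 71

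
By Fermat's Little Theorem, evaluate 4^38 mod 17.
By Fermat: 4^{16} ≡ 1 (mod 17). 38 = 2×16 + 6. So 4^{38} ≡ 4^{6} ≡ 16 (mod 17)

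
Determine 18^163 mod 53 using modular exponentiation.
Using Fermat: 18^{52} ≡ 1 (mod 53). 163 ≡ 7 (mod 52). So 18^{163} ≡ 18^{7} ≡ 19 (mod 53)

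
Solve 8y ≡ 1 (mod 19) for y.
Since 19 is prime, by Fermat 8^(-1) ≡ 8^{17} ≡ 12 (mod 19). Verify: 8 × 12 = 96 ≡ 1 (mod 19)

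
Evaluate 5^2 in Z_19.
5^{2} = 25 ≡ 6 (mod 19)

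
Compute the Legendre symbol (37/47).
(37/47) = 37^{23} mod 47 = 1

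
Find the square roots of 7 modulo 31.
The square roots of 7 mod 31 are 10 and 21. Verify: 10² = 100 ≡ 7 (mod 31)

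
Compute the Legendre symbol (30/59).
(30/59) = 30^{29} mod 59 = -1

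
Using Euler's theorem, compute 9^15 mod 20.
By Euler: 9^{8} ≡ 1 (mod 20) since gcd(9, 20) = 1. 15 = 1×8 + 7. So 9^{15} ≡ 9^{7} ≡ 9 (mod 20)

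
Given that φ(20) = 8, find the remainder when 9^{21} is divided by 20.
By Euler: 9^{8} ≡ 1 (mod 20) since gcd(9, 20) = 1. 21 = 2×8 + 5. So 9^{21} ≡ 9^{5} ≡ 9 (mod 20)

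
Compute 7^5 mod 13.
By repeated squaring (mod 13): 7^{1}≡7, 7^{2}≡10, 7^{4}≡9. Then 7^{5} = 7^{4+1} ≡ 9 × 7 ≡ 11 (mod 13)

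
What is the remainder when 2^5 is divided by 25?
By repeated squaring mod 25: 2^{1}≡2, 2^{2}≡4, 2^{4}≡16. Then 2^{5} = 2^{4+1} ≡ 16 × 2 ≡ 7 mod 25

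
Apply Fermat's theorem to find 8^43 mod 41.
By Fermat: 8^{40} ≡ 1 mod 41. So 8^{43} = 8^{40} · 8^{3} ≡ 8^{3} ≡ 20 mod 41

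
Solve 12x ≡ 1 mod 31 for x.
Since 31 is prime, by Fermat 12^(-1) ≡ 12^{29} ≡ 13 mod 31. Verify: 12 × 13 = 156 ≡ 1 mod 31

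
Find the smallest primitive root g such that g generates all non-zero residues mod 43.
g = 3. For each prime q|42: 3^{21}≡42, 3^{14}≡36, 3^{6}≡41, none ≡ 1, so ord_43(3) = 42 and 3 is a primitive root.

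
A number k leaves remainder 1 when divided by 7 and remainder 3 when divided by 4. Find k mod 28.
M = 7 × 4 = 28. M₁ = 4, y₁ ≡ 2 mod 7. M₂ = 7, y₂ ≡ 3 mod 4. k = 1×4×2 + 3×7×3 ≡ 15 mod 28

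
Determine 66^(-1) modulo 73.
Since 73 is prime, by Fermat 66^(-1) ≡ 66^{71} ≡ 52 (mod 73). Verify: 66 × 52 = 3432 ≡ 1 (mod 73)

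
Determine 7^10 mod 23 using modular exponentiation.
By repeated squaring (mod 23): 7^{1}≡7, 7^{2}≡3, 7^{4}≡9, 7^{8}≡12. Then 7^{10} = 7^{8+2} ≡ 12 × 3 ≡ 13 (mod 23)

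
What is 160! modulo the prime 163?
(162)! = (160)! × (161) × (162) ≡ -1 mod 163. So (160)! ≡ -1 × [(162)(161)]^(-1) ≡ 81 mod 163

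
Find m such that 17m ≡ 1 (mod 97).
Since 97 is prime, by Fermat 17^(-1) ≡ 17^{95} ≡ 40 (mod 97). Verify: 17 × 40 = 680 ≡ 1 (mod 97)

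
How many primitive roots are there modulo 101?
There are φ(101-1) = φ(100) = 40 primitive roots modulo 101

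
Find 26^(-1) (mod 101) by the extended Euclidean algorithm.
Extended GCD: 26(35) + 101(-9) = 1. So 26^(-1) ≡ 35 (mod 101). Verify: 26 × 35 = 910 ≡ 1 (mod 101)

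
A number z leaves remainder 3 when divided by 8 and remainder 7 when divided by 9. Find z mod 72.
M = 8 × 9 = 72. M₁ = 9, y₁ ≡ 1 mod 8. M₂ = 8, y₂ ≡ 8 mod 9. z = 3×9×1 + 7×8×8 ≡ 43 mod 72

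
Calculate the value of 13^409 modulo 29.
Using Fermat: 13^{28} ≡ 1 mod 29. 409 ≡ 17 mod 28. So 13^{409} ≡ 13^{17} ≡ 22 mod 29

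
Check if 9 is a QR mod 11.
By Euler's criterion: 9^{5} ≡ 1 mod 11. Since this equals 1, 9 is a QR.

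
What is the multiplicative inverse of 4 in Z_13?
Since 13 is prime, by Fermat 4^(-1) ≡ 4^{11} ≡ 10 (mod 13). Verify: 4 × 10 = 40 ≡ 1 (mod 13)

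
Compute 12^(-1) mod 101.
Since 101 is prime, by Fermat 12^(-1) ≡ 12^{99} ≡ 59 mod 101. Verify: 12 × 59 = 708 ≡ 1 mod 101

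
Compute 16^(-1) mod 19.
Since 19 is prime, by Fermat 16^(-1) ≡ 16^{17} ≡ 6 mod 19. Verify: 16 × 6 = 96 ≡ 1 mod 19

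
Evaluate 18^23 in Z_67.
By repeated squaring (mod 67): 18^{1}≡18, 18^{2}≡56, 18^{4}≡54, 18^{8}≡35, 18^{16}≡19. Then 18^{23} = 18^{16+4+2+1} ≡ 19 × 54 × 56 × 18 ≡ 63 (mod 67)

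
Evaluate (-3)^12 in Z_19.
By repeated squaring mod 19: (-3)^{1}≡16, (-3)^{2}≡9, (-3)^{4}≡5, (-3)^{8}≡6. Then (-3)^{12} = (-3)^{8+4} ≡ 6 × 5 ≡ 11 mod 19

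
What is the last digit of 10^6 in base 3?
Using Fermat: 10^{2} ≡ 1 (mod 3). 6 ≡ 0 (mod 2). So 10^{6} ≡ 10^{0} ≡ 1 (mod 3)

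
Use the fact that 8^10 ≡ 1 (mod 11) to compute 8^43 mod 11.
By Fermat: 8^{10} ≡ 1 (mod 11). 43 = 4×10 + 3. So 8^{43} ≡ 8^{3} ≡ 6 (mod 11)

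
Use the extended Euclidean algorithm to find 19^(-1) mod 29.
Extended GCD: 19(-3) + 29(2) = 1. So 19^(-1) ≡ -3 ≡ 26 (mod 29). Verify: 19 × 26 = 494 ≡ 1 (mod 29)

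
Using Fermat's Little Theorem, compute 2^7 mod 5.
By Fermat: 2^{4} ≡ 1 mod 5. So 2^{7} = 2^{4} · 2^{3} ≡ 2^{3} ≡ 3 mod 5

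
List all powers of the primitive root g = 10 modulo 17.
10^1, 10^2, ..., 10^{16} mod 17: [10, 15, 14, 4, 6, 9, 5, 16, 7, 2, 3, 13, 11, 8, 12, 1]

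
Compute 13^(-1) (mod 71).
Since 71 is prime, by Fermat 13^(-1) ≡ 13^{69} ≡ 11 (mod 71). Verify: 13 × 11 = 143 ≡ 1 (mod 71)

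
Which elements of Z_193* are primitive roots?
There are φ(192) = 64 primitive roots mod 193: {5, 10, 15, 17, 19, 22, 26, 30, 34, 37, 38, 40, 41, 44, 45, 47, 51, 52, 53, 57, 58, 61, 66, 70, 73, 77, 78, 79, 80, 82, 90, 91, 102, 103, 111, 113, 114, 115, 116, 120, 123, 127, 132, 135, 136, 140, 141, 142, 146, 148, 149, 152, 153, 155, 156, 159, 163, 167, 171, 174, 176, 178, 183, 188}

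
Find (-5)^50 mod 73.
By repeated squaring mod 73: (-5)^{1}≡68, (-5)^{2}≡25, (-5)^{4}≡41, (-5)^{8}≡2, (-5)^{16}≡4, (-5)^{32}≡16. Then (-5)^{50} = (-5)^{32+16+2} ≡ 16 × 4 × 25 ≡ 67 mod 73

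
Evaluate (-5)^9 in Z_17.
By repeated squaring (mod 17): (-5)^{1}≡12, (-5)^{2}≡8, (-5)^{4}≡13, (-5)^{8}≡16. Then (-5)^{9} = (-5)^{8+1} ≡ 16 × 12 ≡ 5 (mod 17)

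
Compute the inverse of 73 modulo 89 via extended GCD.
Extended GCD: 73(-39) + 89(32) = 1. So 73^(-1) ≡ -39 ≡ 50 mod 89. Verify: 73 × 50 = 3650 ≡ 1 mod 89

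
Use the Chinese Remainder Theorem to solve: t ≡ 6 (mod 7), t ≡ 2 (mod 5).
M = 7 × 5 = 35. M₁ = 5, y₁ ≡ 3 (mod 7). M₂ = 7, y₂ ≡ 3 (mod 5). t = 6×5×3 + 2×7×3 ≡ 27 (mod 35)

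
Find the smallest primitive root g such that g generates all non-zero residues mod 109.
g = 6. Powers: [6, 36, 107, 97, 37, 4, 24, 35, 101, 61, ...] generates all 108 non-zero residues.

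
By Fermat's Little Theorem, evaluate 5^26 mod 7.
By Fermat: 5^{6} ≡ 1 mod 7. 26 = 4×6 + 2. So 5^{26} ≡ 5^{2} ≡ 4 mod 7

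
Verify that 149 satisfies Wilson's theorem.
(148)! mod 149 = 148. Since this equals -1 (mod 149), Wilson confirms 149 is prime.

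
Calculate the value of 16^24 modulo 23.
Using Fermat: 16^{22} ≡ 1 mod 23. 24 ≡ 2 mod 22. So 16^{24} ≡ 16^{2} ≡ 3 mod 23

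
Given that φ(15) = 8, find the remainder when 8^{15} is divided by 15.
By Euler: 8^{8} ≡ 1 mod 15 since gcd(8, 15) = 1. 15 = 1×8 + 7. So 8^{15} ≡ 8^{7} ≡ 2 mod 15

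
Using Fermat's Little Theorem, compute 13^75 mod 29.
By Fermat: 13^{28} ≡ 1 (mod 29). 75 = 2×28 + 19. So 13^{75} ≡ 13^{19} ≡ 6 (mod 29)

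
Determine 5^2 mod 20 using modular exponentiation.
5^{2} = 25 ≡ 5 mod 20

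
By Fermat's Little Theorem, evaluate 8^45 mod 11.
By Fermat: 8^{10} ≡ 1 mod 11. 45 = 4×10 + 5. So 8^{45} ≡ 8^{5} ≡ 10 mod 11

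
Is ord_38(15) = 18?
Powers of 15 mod 38: 15^1≡15, 15^2≡35, 15^3≡31, 15^4≡9, 15^5≡21, 15^6≡11, 15^7≡13, 15^8≡5, 15^9≡37, 15^10≡23, 15^11≡3, 15^12≡7, 15^13≡29, 15^14≡17, 15^15≡27, 15^16≡25, 15^17≡33, 15^18≡1. First k with 15^k≡1 is k=18. Yes, ord_38(15) = 18.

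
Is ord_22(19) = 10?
Powers of 19 mod 22: 19^1≡19, 19^2≡9, 19^3≡17, 19^4≡15, 19^5≡21, 19^6≡3, 19^7≡13, 19^8≡5, 19^9≡7, 19^10≡1. First k with 19^k≡1 is k=10. Yes, ord_22(19) = 10.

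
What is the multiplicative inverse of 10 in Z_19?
Since 19 is prime, by Fermat 10^(-1) ≡ 10^{17} ≡ 2 mod 19. Verify: 10 × 2 = 20 ≡ 1 mod 19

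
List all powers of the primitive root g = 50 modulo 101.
50^1, 50^2, ..., 50^{100} mod 101: [50, 76, 63, 19, 41, 30, 86, 58, 72, 65, 18, 92, 55, 23, 39, 31, 35, 33, 34, 84, 59, 21, 40, 81, 10, 96, 53, 24, 89, 6, 98, 52, 75, 13, 44, 79, 11, 45, 28, 87, 7, 47, 27, 37, 32, 85, 8, 97, 2, 100, 51, 25, 38, 82, 60, 71, 15, 43, 29, 36, 83, 9, 46, 78, 62, 70, 66, 68, 67, 17, 42, 80, 61, 20, 91, 5, 48, 77, 12, 95, 3, 49, 26, 88, 57, 22, 90, 56, 73, 14, 94, 54, 74, 64, 69, 16, 93, 4, 99, 1]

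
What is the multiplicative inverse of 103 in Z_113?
Since 113 is prime, by Fermat 103^(-1) ≡ 103^{111} ≡ 79 mod 113. Verify: 103 × 79 = 8137 ≡ 1 mod 113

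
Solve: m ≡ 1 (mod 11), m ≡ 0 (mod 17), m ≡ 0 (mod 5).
M = 11 × 17 × 5 = 935. M₁ = 85, y₁ ≡ 7 (mod 11). M₂ = 55, y₂ ≡ 13 (mod 17). M₃ = 187, y₃ ≡ 3 (mod 5). m = 1×85×7 + 0×55×13 + 0×187×3 ≡ 595 (mod 935)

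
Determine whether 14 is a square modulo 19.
By Euler's criterion: 14^{9} ≡ 18 mod 19. Since this equals -1 (≡ 18), 14 is not a QR.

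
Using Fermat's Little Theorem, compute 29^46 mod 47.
By Fermat's Little Theorem, 29^{46} ≡ 1 mod 47 since 47 is prime and gcd(29, 47) = 1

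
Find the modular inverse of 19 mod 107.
Since 107 is prime, by Fermat 19^(-1) ≡ 19^{105} ≡ 62 (mod 107). Verify: 19 × 62 = 1178 ≡ 1 (mod 107)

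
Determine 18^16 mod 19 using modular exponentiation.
By repeated squaring mod 19: 18^{1}≡18, 18^{2}≡1, 18^{4}≡1, 18^{8}≡1, 18^{16}≡1. So 18^{16} ≡ 1 mod 19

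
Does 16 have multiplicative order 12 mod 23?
Powers of 16 mod 23: 16^1≡16, 16^2≡3, 16^3≡2, 16^4≡9, 16^5≡6, 16^6≡4, 16^7≡18, 16^8≡12, 16^9≡8, 16^10≡13, 16^11≡1. Already 16^11≡1, so the order is 11 < 12. No, the actual order is 11.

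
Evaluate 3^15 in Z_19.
By repeated squaring mod 19: 3^{1}≡3, 3^{2}≡9, 3^{4}≡5, 3^{8}≡6. Then 3^{15} = 3^{8+4+2+1} ≡ 6 × 5 × 9 × 3 ≡ 12 mod 19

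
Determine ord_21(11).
Powers of 11 mod 21: 11^1≡11, 11^2≡16, 11^3≡8, 11^4≡4, 11^5≡2, 11^6≡1. Order = 6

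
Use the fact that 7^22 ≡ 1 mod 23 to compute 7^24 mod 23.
By Fermat: 7^{22} ≡ 1 mod 23. So 7^{24} = 7^{22} · 7^{2} ≡ 7^{2} ≡ 3 mod 23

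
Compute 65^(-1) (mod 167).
Since 167 is prime, by Fermat 65^(-1) ≡ 65^{165} ≡ 18 (mod 167). Verify: 65 × 18 = 1170 ≡ 1 (mod 167)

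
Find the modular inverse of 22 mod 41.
Since 41 is prime, by Fermat 22^(-1) ≡ 22^{39} ≡ 28 mod 41. Verify: 22 × 28 = 616 ≡ 1 mod 41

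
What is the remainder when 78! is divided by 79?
By Wilson's theorem, (78)! ≡ -1 ≡ 78 mod 79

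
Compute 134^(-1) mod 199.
Since 199 is prime, by Fermat 134^(-1) ≡ 134^{197} ≡ 150 mod 199. Verify: 134 × 150 = 20100 ≡ 1 mod 199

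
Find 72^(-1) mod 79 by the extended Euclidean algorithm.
Extended GCD: 72(-34) + 79(31) = 1. So 72^(-1) ≡ -34 ≡ 45 mod 79. Verify: 72 × 45 = 3240 ≡ 1 mod 79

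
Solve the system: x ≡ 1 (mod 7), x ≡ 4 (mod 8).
M = 7 × 8 = 56. M₁ = 8, y₁ ≡ 1 (mod 7). M₂ = 7, y₂ ≡ 7 (mod 8). x = 1×8×1 + 4×7×7 ≡ 36 (mod 56)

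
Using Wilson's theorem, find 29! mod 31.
(30)! = (29)! × (30) ≡ -1 (mod 31). So (29)! ≡ -1 × (30)^(-1) ≡ (-1)×(-1) = 1 (mod 31)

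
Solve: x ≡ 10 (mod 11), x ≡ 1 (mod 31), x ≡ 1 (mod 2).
M = 11 × 31 × 2 = 682. M₁ = 62, y₁ ≡ 8 (mod 11). M₂ = 22, y₂ ≡ 24 (mod 31). M₃ = 341, y₃ ≡ 1 (mod 2). x = 10×62×8 + 1×22×24 + 1×341×1 ≡ 373 (mod 682)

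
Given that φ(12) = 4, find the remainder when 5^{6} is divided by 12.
By Euler: 5^{4} ≡ 1 mod 12 since gcd(5, 12) = 1. 6 = 1×4 + 2. So 5^{6} ≡ 5^{2} ≡ 1 mod 12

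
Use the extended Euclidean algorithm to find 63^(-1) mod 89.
Extended GCD: 63(-24) + 89(17) = 1. So 63^(-1) ≡ -24 ≡ 65 mod 89. Verify: 63 × 65 = 4095 ≡ 1 mod 89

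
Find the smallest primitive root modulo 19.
g = 2. Powers: [2, 4, 8, 16, 13, 7, ...] generates all 18 non-zero residues.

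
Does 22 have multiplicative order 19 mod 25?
Powers of 22 mod 25: 22^1≡22, 22^2≡9, 22^3≡23, 22^4≡6, 22^5≡7, 22^6≡4, 22^7≡13, 22^8≡11, 22^9≡17, 22^10≡24, 22^11≡3, 22^12≡16, 22^13≡2, 22^14≡19, 22^15≡18, 22^16≡21, 22^17≡12, 22^18≡14, 22^19≡8, 22^20≡1. 22^19≡8≢1, so ord ≠ 19. No, the actual order is 20.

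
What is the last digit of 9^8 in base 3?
By repeated squaring mod 3: 9^{1}≡0, 9^{2}≡0, 9^{4}≡0, 9^{8}≡0. So 9^{8} ≡ 0 mod 3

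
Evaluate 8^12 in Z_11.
Using Fermat: 8^{10} ≡ 1 (mod 11). 12 ≡ 2 (mod 10). So 8^{12} ≡ 8^{2} ≡ 9 (mod 11)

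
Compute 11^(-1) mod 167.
Since 167 is prime, by Fermat 11^(-1) ≡ 11^{165} ≡ 76 mod 167. Verify: 11 × 76 = 836 ≡ 1 mod 167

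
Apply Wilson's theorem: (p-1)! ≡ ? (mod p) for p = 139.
By Wilson's theorem, (138)! ≡ -1 ≡ 138 mod 139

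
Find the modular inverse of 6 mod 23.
Since 23 is prime, by Fermat 6^(-1) ≡ 6^{21} ≡ 4 mod 23. Verify: 6 × 4 = 24 ≡ 1 mod 23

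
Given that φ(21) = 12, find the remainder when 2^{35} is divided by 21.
By Euler: 2^{12} ≡ 1 (mod 21) since gcd(2, 21) = 1. 35 = 2×12 + 11. So 2^{35} ≡ 2^{11} ≡ 11 (mod 21)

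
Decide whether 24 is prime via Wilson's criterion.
(23)! mod 24 = 0. Since 0 ≢ -1 (mod 24), 24 is not prime.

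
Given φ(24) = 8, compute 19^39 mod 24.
By Euler: 19^{8} ≡ 1 mod 24 since gcd(19, 24) = 1. 39 = 4×8 + 7. So 19^{39} ≡ 19^{7} ≡ 19 mod 24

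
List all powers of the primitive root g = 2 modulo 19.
2^1, 2^2, ..., 2^{18} mod 19: [2, 4, 8, 16, 13, 7, 14, 9, 18, 17, 15, 11, 3, 6, 12, 5, 10, 1]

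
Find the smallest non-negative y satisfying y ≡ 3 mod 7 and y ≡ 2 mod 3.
M = 7 × 3 = 21. M₁ = 3, y₁ ≡ 5 mod 7. M₂ = 7, y₂ ≡ 1 mod 3. y = 3×3×5 + 2×7×1 ≡ 17 mod 21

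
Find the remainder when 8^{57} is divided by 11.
By Fermat: 8^{10} ≡ 1 mod 11. 57 = 5×10 + 7. So 8^{57} ≡ 8^{7} ≡ 2 mod 11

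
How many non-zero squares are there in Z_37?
Exactly half the non-zero residues mod a prime are QRs: (37-1)/2 = 18.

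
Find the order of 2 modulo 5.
Powers of 2 mod 5: 2^1≡2, 2^2≡4, 2^3≡3, 2^4≡1. So the order of 2 is 4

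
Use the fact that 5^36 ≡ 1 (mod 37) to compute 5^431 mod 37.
By Fermat: 5^{36} ≡ 1 (mod 37). 431 ≡ 35 (mod 36). So 5^{431} ≡ 5^{35} ≡ 15 (mod 37)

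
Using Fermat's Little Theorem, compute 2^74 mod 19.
By Fermat: 2^{18} ≡ 1 (mod 19). 74 = 4×18 + 2. So 2^{74} ≡ 2^{2} ≡ 4 (mod 19)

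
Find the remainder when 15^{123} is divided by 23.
By Fermat: 15^{22} ≡ 1 (mod 23). 123 = 5×22 + 13. So 15^{123} ≡ 15^{13} ≡ 5 (mod 23)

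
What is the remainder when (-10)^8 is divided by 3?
Using Fermat: (-10)^{2} ≡ 1 (mod 3). 8 ≡ 0 (mod 2). So (-10)^{8} ≡ (-10)^{0} ≡ 1 (mod 3)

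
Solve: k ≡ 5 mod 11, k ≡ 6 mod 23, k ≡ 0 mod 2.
M = 11 × 23 × 2 = 506. M₁ = 46, y₁ ≡ 6 mod 11. M₂ = 22, y₂ ≡ 22 mod 23. M₃ = 253, y₃ ≡ 1 mod 2. k = 5×46×6 + 6×22×22 + 0×253×1 ≡ 236 mod 506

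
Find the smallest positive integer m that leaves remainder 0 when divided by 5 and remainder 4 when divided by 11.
M = 5 × 11 = 55. M₁ = 11, y₁ ≡ 1 mod 5. M₂ = 5, y₂ ≡ 9 mod 11. m = 0×11×1 + 4×5×9 ≡ 15 mod 55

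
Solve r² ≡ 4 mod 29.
The square roots of 4 mod 29 are 27 and 2. Verify: 27² = 729 ≡ 4 mod 29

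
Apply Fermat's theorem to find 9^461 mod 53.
By Fermat: 9^{52} ≡ 1 mod 53. 461 ≡ 45 mod 52. So 9^{461} ≡ 9^{45} ≡ 43 mod 53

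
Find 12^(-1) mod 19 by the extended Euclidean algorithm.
Extended GCD: 12(8) + 19(-5) = 1. So 12^(-1) ≡ 8 mod 19. Verify: 12 × 8 = 96 ≡ 1 mod 19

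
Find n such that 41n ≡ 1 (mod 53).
Since 53 is prime, by Fermat 41^(-1) ≡ 41^{51} ≡ 22 (mod 53). Verify: 41 × 22 = 902 ≡ 1 (mod 53)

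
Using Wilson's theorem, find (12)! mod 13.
By Wilson's theorem, (12)! ≡ -1 ≡ 12 mod 13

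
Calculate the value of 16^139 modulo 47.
Using Fermat: 16^{46} ≡ 1 mod 47. 139 ≡ 1 mod 46. So 16^{139} ≡ 16^{1} ≡ 16 mod 47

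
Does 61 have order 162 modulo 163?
61^{27} ≡ 1 mod 163 and 27 < 162, so ord_163(61) = 27 ≠ 162 and 61 is not a primitive root.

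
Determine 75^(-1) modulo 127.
Since 127 is prime, by Fermat 75^(-1) ≡ 75^{125} ≡ 105 mod 127. Verify: 75 × 105 = 7875 ≡ 1 mod 127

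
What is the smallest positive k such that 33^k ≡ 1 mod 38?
Powers of 33 mod 38: 33^1≡33, 33^2≡25, 33^3≡27, 33^4≡17, 33^5≡29, 33^6≡7, 33^7≡3, 33^8≡23, 33^9≡37, 33^10≡5, 33^11≡13, 33^12≡11, 33^13≡21, 33^14≡9, 33^15≡31, 33^16≡35, 33^17≡15, 33^18≡1. Order = 18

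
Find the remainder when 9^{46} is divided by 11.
By Fermat: 9^{10} ≡ 1 mod 11. 46 = 4×10 + 6. So 9^{46} ≡ 9^{6} ≡ 9 mod 11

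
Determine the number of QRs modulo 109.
Exactly half the non-zero residues mod a prime are QRs: (109-1)/2 = 54.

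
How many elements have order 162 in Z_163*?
There are φ(163-1) = φ(162) = 54 primitive roots modulo 163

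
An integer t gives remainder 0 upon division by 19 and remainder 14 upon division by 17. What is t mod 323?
M = 19 × 17 = 323. M₁ = 17, y₁ ≡ 9 mod 19. M₂ = 19, y₂ ≡ 9 mod 17. t = 0×17×9 + 14×19×9 ≡ 133 mod 323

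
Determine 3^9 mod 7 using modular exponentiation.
Using Fermat: 3^{6} ≡ 1 (mod 7). 9 ≡ 3 (mod 6). So 3^{9} ≡ 3^{3} ≡ 6 (mod 7)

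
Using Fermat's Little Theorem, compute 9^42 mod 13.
By Fermat: 9^{12} ≡ 1 mod 13. 42 = 3×12 + 6. So 9^{42} ≡ 9^{6} ≡ 1 mod 13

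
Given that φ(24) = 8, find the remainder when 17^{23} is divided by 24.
By Euler: 17^{8} ≡ 1 mod 24 since gcd(17, 24) = 1. 23 = 2×8 + 7. So 17^{23} ≡ 17^{7} ≡ 17 mod 24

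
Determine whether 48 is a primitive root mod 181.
48^{3} ≡ 1 (mod 181) and 3 < 180, so ord_181(48) = 3 ≠ 180 and 48 is not a primitive root.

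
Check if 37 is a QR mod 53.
By Euler's criterion: 37^{26} ≡ 1 mod 53. Since this equals 1, 37 is a QR.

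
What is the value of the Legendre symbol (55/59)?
(55/59) = 55^{29} mod 59 = -1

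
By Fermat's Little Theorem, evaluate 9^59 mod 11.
By Fermat: 9^{10} ≡ 1 (mod 11). 59 = 5×10 + 9. So 9^{59} ≡ 9^{9} ≡ 5 (mod 11)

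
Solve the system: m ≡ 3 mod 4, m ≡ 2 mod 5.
M = 4 × 5 = 20. M₁ = 5, y₁ ≡ 1 mod 4. M₂ = 4, y₂ ≡ 4 mod 5. m = 3×5×1 + 2×4×4 ≡ 7 mod 20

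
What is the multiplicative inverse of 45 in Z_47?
Since 47 is prime, by Fermat 45^(-1) ≡ 45^{45} ≡ 23 (mod 47). Verify: 45 × 23 = 1035 ≡ 1 (mod 47)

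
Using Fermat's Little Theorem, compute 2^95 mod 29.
By Fermat: 2^{28} ≡ 1 (mod 29). 95 = 3×28 + 11. So 2^{95} ≡ 2^{11} ≡ 18 (mod 29)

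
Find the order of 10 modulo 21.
Powers of 10 mod 21: 10^1≡10, 10^2≡16, 10^3≡13, 10^4≡4, 10^5≡19, 10^6≡1. So the order of 10 is 6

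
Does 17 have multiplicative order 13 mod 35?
Powers of 17 mod 35: 17^1≡17, 17^2≡9, 17^3≡13, 17^4≡11, 17^5≡12, 17^6≡29, 17^7≡3, 17^8≡16, 17^9≡27, 17^10≡4, 17^11≡33, 17^12≡1. Already 17^12≡1, so the order is 12 < 13. No, the actual order is 12.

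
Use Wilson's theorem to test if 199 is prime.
(198)! mod 199 = 198. Since 198 ≡ -1 (mod 199), 199 is prime.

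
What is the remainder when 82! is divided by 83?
By Wilson's theorem, (82)! ≡ -1 ≡ 82 (mod 83)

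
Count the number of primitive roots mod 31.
Number of primitive roots mod 31 = φ(p-1) = φ(30) = 8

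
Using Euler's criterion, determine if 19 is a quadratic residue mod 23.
By Euler's criterion: 19^{11} ≡ 22 mod 23. Since this equals -1 (≡ 22), 19 is not a QR.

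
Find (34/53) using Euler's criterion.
(34/53) = 34^{26} mod 53 = -1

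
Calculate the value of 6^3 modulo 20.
6^{3} = 216 ≡ 16 (mod 20)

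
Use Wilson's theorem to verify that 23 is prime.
(22)! mod 23 = 22. Since this equals -1 mod 23, Wilson confirms 23 is prime.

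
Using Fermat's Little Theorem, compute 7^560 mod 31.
By Fermat: 7^{30} ≡ 1 mod 31. 560 ≡ 20 mod 30. So 7^{560} ≡ 7^{20} ≡ 5 mod 31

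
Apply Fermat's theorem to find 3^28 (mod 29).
By Fermat's Little Theorem, 3^{28} ≡ 1 (mod 29) since 29 is prime and gcd(3, 29) = 1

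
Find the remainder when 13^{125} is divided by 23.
By Fermat: 13^{22} ≡ 1 (mod 23). 125 = 5×22 + 15. So 13^{125} ≡ 13^{15} ≡ 18 (mod 23)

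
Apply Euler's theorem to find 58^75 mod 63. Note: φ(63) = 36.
By Euler: 58^{36} ≡ 1 mod 63 since gcd(58, 63) = 1. 75 = 2×36 + 3. So 58^{75} ≡ 58^{3} ≡ 1 mod 63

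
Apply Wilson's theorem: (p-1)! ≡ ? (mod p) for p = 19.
By Wilson's theorem, (18)! ≡ -1 ≡ 18 (mod 19)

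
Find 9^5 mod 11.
By repeated squaring mod 11: 9^{1}≡9, 9^{2}≡4, 9^{4}≡5. Then 9^{5} = 9^{4+1} ≡ 5 × 9 ≡ 1 mod 11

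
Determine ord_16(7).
Powers of 7 mod 16: 7^1≡7, 7^2≡1. ord_16(7) = 2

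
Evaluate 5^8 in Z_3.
Using Fermat: 5^{2} ≡ 1 mod 3. 8 ≡ 0 mod 2. So 5^{8} ≡ 5^{0} ≡ 1 mod 3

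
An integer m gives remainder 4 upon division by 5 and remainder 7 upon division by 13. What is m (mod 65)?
M = 5 × 13 = 65. M₁ = 13, y₁ ≡ 2 (mod 5). M₂ = 5, y₂ ≡ 8 (mod 13). m = 4×13×2 + 7×5×8 ≡ 59 (mod 65)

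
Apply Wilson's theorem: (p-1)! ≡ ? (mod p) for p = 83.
By Wilson's theorem, (82)! ≡ -1 ≡ 82 mod 83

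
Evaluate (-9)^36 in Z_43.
By repeated squaring (mod 43): (-9)^{1}≡34, (-9)^{2}≡38, (-9)^{4}≡25, (-9)^{8}≡23, (-9)^{16}≡13, (-9)^{32}≡40. Then (-9)^{36} = (-9)^{32+4} ≡ 40 × 25 ≡ 11 (mod 43)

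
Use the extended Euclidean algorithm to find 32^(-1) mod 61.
Extended GCD: 32(21) + 61(-11) = 1. So 32^(-1) ≡ 21 mod 61. Verify: 32 × 21 = 672 ≡ 1 mod 61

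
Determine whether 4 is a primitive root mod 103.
4^{51} ≡ 1 (mod 103) and 51 < 102, so ord_103(4) = 51 ≠ 102 and 4 is not a primitive root.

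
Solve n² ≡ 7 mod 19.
The square roots of 7 mod 19 are 11 and 8. Verify: 11² = 121 ≡ 7 mod 19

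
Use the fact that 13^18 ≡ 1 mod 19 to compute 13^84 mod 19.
By Fermat: 13^{18} ≡ 1 mod 19. 84 = 4×18 + 12. So 13^{84} ≡ 13^{12} ≡ 7 mod 19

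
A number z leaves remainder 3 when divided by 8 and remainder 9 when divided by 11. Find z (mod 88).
M = 8 × 11 = 88. M₁ = 11, y₁ ≡ 3 (mod 8). M₂ = 8, y₂ ≡ 7 (mod 11). z = 3×11×3 + 9×8×7 ≡ 75 (mod 88)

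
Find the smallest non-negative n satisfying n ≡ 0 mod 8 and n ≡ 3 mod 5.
M = 8 × 5 = 40. M₁ = 5, y₁ ≡ 5 mod 8. M₂ = 8, y₂ ≡ 2 mod 5. n = 0×5×5 + 3×8×2 ≡ 8 mod 40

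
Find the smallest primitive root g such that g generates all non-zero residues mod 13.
g = 2. Powers: [2, 4, 8, 3, 6, 12, ...] generates all 12 non-zero residues.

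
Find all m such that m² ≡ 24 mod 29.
The square roots of 24 mod 29 are 16 and 13. Verify: 16² = 256 ≡ 24 mod 29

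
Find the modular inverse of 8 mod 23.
Since 23 is prime, by Fermat 8^(-1) ≡ 8^{21} ≡ 3 (mod 23). Verify: 8 × 3 = 24 ≡ 1 (mod 23)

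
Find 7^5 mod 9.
By repeated squaring mod 9: 7^{1}≡7, 7^{2}≡4, 7^{4}≡7. Then 7^{5} = 7^{4+1} ≡ 7 × 7 ≡ 4 mod 9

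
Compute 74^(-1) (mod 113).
Since 113 is prime, by Fermat 74^(-1) ≡ 74^{111} ≡ 84 (mod 113). Verify: 74 × 84 = 6216 ≡ 1 (mod 113)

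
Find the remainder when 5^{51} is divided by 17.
By Fermat: 5^{16} ≡ 1 (mod 17). 51 = 3×16 + 3. So 5^{51} ≡ 5^{3} ≡ 6 (mod 17)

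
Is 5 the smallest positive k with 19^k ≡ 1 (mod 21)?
Powers of 19 mod 21: 19^1≡19, 19^2≡4, 19^3≡13, 19^4≡16, 19^5≡10, 19^6≡1. 19^5≡10≢1, so ord ≠ 5. No, the actual order is 6.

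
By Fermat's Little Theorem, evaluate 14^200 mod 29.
By Fermat: 14^{28} ≡ 1 (mod 29). 200 ≡ 4 (mod 28). So 14^{200} ≡ 14^{4} ≡ 20 (mod 29)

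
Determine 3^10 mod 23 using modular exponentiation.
By repeated squaring mod 23: 3^{1}≡3, 3^{2}≡9, 3^{4}≡12, 3^{8}≡6. Then 3^{10} = 3^{8+2} ≡ 6 × 9 ≡ 8 mod 23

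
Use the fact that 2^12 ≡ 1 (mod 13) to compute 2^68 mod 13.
By Fermat: 2^{12} ≡ 1 (mod 13). 68 = 5×12 + 8. So 2^{68} ≡ 2^{8} ≡ 9 (mod 13)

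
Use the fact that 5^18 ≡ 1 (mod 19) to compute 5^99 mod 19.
By Fermat: 5^{18} ≡ 1 (mod 19). 99 = 5×18 + 9. So 5^{99} ≡ 5^{9} ≡ 1 (mod 19)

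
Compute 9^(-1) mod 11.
Since 11 is prime, by Fermat 9^(-1) ≡ 9^{9} ≡ 5 mod 11. Verify: 9 × 5 = 45 ≡ 1 mod 11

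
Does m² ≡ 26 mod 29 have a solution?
By Euler's criterion: 26^{14} ≡ 28 mod 29. Since this equals -1 (≡ 28), 26 is not a QR.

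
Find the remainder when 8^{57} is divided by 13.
By Fermat: 8^{12} ≡ 1 mod 13. 57 = 4×12 + 9. So 8^{57} ≡ 8^{9} ≡ 8 mod 13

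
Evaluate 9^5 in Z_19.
By repeated squaring (mod 19): 9^{1}≡9, 9^{2}≡5, 9^{4}≡6. Then 9^{5} = 9^{4+1} ≡ 6 × 9 ≡ 16 (mod 19)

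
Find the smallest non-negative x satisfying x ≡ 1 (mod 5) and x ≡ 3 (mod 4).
M = 5 × 4 = 20. M₁ = 4, y₁ ≡ 4 (mod 5). M₂ = 5, y₂ ≡ 1 (mod 4). x = 1×4×4 + 3×5×1 ≡ 11 (mod 20)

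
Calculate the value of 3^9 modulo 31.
By repeated squaring (mod 31): 3^{1}≡3, 3^{2}≡9, 3^{4}≡19, 3^{8}≡20. Then 3^{9} = 3^{8+1} ≡ 20 × 3 ≡ 29 (mod 31)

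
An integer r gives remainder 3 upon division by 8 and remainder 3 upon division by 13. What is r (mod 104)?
M = 8 × 13 = 104. M₁ = 13, y₁ ≡ 5 (mod 8). M₂ = 8, y₂ ≡ 5 (mod 13). r = 3×13×5 + 3×8×5 ≡ 3 (mod 104)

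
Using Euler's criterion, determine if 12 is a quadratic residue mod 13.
By Euler's criterion: 12^{6} ≡ 1 mod 13. Since this equals 1, 12 is a QR.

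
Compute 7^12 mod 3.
Using Fermat: 7^{2} ≡ 1 (mod 3). 12 ≡ 0 (mod 2). So 7^{12} ≡ 7^{0} ≡ 1 (mod 3)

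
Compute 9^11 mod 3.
By repeated squaring (mod 3): 9^{1}≡0, 9^{2}≡0, 9^{4}≡0, 9^{8}≡0. Then 9^{11} = 9^{8+2+1} ≡ 0 × 0 × 0 ≡ 0 (mod 3)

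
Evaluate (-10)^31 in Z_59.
By repeated squaring (mod 59): (-10)^{1}≡49, (-10)^{2}≡41, (-10)^{4}≡29, (-10)^{8}≡15, (-10)^{16}≡48. Then (-10)^{31} = (-10)^{16+8+4+2+1} ≡ 48 × 15 × 29 × 41 × 49 ≡ 41 (mod 59)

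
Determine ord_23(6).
Powers of 6 mod 23: 6^1≡6, 6^2≡13, 6^3≡9, 6^4≡8, 6^5≡2, 6^6≡12, 6^7≡3, 6^8≡18, 6^9≡16, 6^10≡4, 6^11≡1. Order = 11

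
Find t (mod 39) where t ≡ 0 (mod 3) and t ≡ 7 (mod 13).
M = 3 × 13 = 39. M₁ = 13, y₁ ≡ 1 (mod 3). M₂ = 3, y₂ ≡ 9 (mod 13). t = 0×13×1 + 7×3×9 ≡ 33 (mod 39)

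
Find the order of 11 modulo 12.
Powers of 11 mod 12: 11^1≡11, 11^2≡1. Order = 2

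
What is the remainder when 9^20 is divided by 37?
By repeated squaring mod 37: 9^{1}≡9, 9^{2}≡7, 9^{4}≡12, 9^{8}≡33, 9^{16}≡16. Then 9^{20} = 9^{16+4} ≡ 16 × 12 ≡ 7 mod 37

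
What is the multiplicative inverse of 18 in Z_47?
Since 47 is prime, by Fermat 18^(-1) ≡ 18^{45} ≡ 34 (mod 47). Verify: 18 × 34 = 612 ≡ 1 (mod 47)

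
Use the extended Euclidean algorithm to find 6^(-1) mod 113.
Extended GCD: 6(19) + 113(-1) = 1. So 6^(-1) ≡ 19 mod 113. Verify: 6 × 19 = 114 ≡ 1 mod 113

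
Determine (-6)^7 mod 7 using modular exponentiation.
Using Fermat: (-6)^{6} ≡ 1 (mod 7). 7 ≡ 1 (mod 6). So (-6)^{7} ≡ (-6)^{1} ≡ 1 (mod 7)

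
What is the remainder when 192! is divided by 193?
By Wilson's theorem, (192)! ≡ -1 ≡ 192 mod 193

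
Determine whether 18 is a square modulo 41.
By Euler's criterion: 18^{20} ≡ 1 (mod 41). Since this equals 1, 18 is a QR.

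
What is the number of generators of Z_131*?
A prime p has φ(p-1) primitive roots; here φ(130) = 48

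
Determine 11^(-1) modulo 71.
Since 71 is prime, by Fermat 11^(-1) ≡ 11^{69} ≡ 13 mod 71. Verify: 11 × 13 = 143 ≡ 1 mod 71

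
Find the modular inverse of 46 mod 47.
Since 47 is prime, by Fermat 46^(-1) ≡ 46^{45} ≡ 46 (mod 47). Verify: 46 × 46 = 2116 ≡ 1 (mod 47)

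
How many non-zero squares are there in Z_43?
The squaring map on Z_43* is 2-to-1, so there are (42)/2 = 21 QRs.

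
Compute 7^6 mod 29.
By repeated squaring mod 29: 7^{1}≡7, 7^{2}≡20, 7^{4}≡23. Then 7^{6} = 7^{4+2} ≡ 23 × 20 ≡ 25 mod 29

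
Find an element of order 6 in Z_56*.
5 has order 6 mod 56 since 5^{6} ≡ 1 (mod 56) and no smaller power works.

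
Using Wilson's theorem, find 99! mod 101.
(100)! = (99)! × (100) ≡ -1 mod 101. So (99)! ≡ -1 × (100)^(-1) ≡ (-1)×(-1) = 1 mod 101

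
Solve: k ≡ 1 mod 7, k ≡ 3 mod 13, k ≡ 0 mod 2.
M = 7 × 13 × 2 = 182. M₁ = 26, y₁ ≡ 3 mod 7. M₂ = 14, y₂ ≡ 1 mod 13. M₃ = 91, y₃ ≡ 1 mod 2. k = 1×26×3 + 3×14×1 + 0×91×1 ≡ 120 mod 182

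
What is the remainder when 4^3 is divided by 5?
4^{3} = 64 ≡ 4 (mod 5)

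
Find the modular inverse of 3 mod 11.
Since 11 is prime, by Fermat 3^(-1) ≡ 3^{9} ≡ 4 (mod 11). Verify: 3 × 4 = 12 ≡ 1 (mod 11)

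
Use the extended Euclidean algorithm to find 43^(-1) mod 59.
Extended GCD: 43(11) + 59(-8) = 1. So 43^(-1) ≡ 11 mod 59. Verify: 43 × 11 = 473 ≡ 1 mod 59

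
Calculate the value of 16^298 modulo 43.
Using Fermat: 16^{42} ≡ 1 mod 43. 298 ≡ 4 mod 42. So 16^{298} ≡ 16^{4} ≡ 4 mod 43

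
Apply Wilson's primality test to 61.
(60)! mod 61 = 60. Since 60 ≡ -1 (mod 61), 61 is prime.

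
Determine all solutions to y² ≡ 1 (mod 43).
The square roots of 1 mod 43 are 1 and 42. Verify: 1² = 1 ≡ 1 (mod 43)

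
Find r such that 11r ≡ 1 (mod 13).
Since 13 is prime, by Fermat 11^(-1) ≡ 11^{11} ≡ 6 (mod 13). Verify: 11 × 6 = 66 ≡ 1 (mod 13)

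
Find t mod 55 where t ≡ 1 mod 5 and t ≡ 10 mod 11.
M = 5 × 11 = 55. M₁ = 11, y₁ ≡ 1 mod 5. M₂ = 5, y₂ ≡ 9 mod 11. t = 1×11×1 + 10×5×9 ≡ 21 mod 55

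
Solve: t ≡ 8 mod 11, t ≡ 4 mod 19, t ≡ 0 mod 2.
M = 11 × 19 × 2 = 418. M₁ = 38, y₁ ≡ 9 mod 11. M₂ = 22, y₂ ≡ 13 mod 19. M₃ = 209, y₃ ≡ 1 mod 2. t = 8×38×9 + 4×22×13 + 0×209×1 ≡ 118 mod 418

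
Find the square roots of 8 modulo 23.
The square roots of 8 mod 23 are 13 and 10. Verify: 13² = 169 ≡ 8 (mod 23)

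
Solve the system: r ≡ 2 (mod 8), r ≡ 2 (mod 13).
M = 8 × 13 = 104. M₁ = 13, y₁ ≡ 5 (mod 8). M₂ = 8, y₂ ≡ 5 (mod 13). r = 2×13×5 + 2×8×5 ≡ 2 (mod 104)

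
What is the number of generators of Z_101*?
A prime p has φ(p-1) primitive roots; here φ(100) = 40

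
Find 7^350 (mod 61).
Using Fermat: 7^{60} ≡ 1 (mod 61). 350 ≡ 50 (mod 60). So 7^{350} ≡ 7^{50} ≡ 14 (mod 61)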